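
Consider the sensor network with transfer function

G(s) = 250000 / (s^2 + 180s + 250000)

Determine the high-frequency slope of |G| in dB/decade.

Each pole contributes −20 dB/decade at high frequency; each zero contributes +20 dB/decade.
Net: 0 zero(s) − 2 pole(s) → -40 dB/decade.

-40 dB/decade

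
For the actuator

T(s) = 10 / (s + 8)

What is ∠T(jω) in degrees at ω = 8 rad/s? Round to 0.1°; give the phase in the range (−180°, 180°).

At s = jω = j8:
pole (s+8): 8 + j8 → |·| = √(8²+8²) = √128 ≈ 11.314, ∠ = arctan(8/8) ≈ 45.00°
∠T = 0.00° − 45.00° = -45.00°

-45.0°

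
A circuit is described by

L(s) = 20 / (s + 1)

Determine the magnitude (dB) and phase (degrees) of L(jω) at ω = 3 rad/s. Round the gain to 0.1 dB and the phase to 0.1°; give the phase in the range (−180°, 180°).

16.0 dB, -71.6°

Substitute s = j3:
Numerator: 20 = 20 + j0
Denominator: (j3) + 1 = 1 + j3
|N| = √(20² + 0²) ≈ 20, ∠N ≈ 0.00°
|D| = √(1² + 3²) ≈ 3.1623, ∠D ≈ 71.57°
|L| = 20 / 3.1623 ≈ 6.3245
Gain = 20 log₁₀(6.3245) ≈ 16.02 dB
∠L = 0.00° − 71.57° = -71.57°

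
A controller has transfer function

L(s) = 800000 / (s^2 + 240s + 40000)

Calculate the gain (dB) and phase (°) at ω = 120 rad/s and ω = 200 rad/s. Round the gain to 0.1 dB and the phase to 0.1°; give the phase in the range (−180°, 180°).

ω = 120: 26.3 dB, -48.4°; ω = 200: 24.4 dB, -90.0°

At s = jω = j120:
quadratic: (j120)² + 240·j120 + 40000 = 25600 + j28800 → |·| ≈ 38533, ∠ ≈ 48.37°
|L| = 800000 / 38533 ≈ 20.761
Gain = 20 log₁₀(20.761) ≈ 26.34 dB
∠L = 0.00° − 48.37° = -48.37°

At s = jω = j200:
quadratic: (j200)² + 240·j200 + 40000 = 0 + j48000 → |·| ≈ 48000, ∠ ≈ 90.00°
|L| = 800000 / 48000 ≈ 16.667
Gain = 20 log₁₀(16.667) ≈ 24.44 dB
∠L = 0.00° − 90.00° = -90.00°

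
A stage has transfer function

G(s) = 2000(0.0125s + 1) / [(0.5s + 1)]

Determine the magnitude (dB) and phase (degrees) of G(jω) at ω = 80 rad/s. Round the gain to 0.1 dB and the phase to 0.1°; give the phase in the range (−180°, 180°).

37.0 dB, -43.6°

At ω = 80 rad/s:
zero (1 + j80·0.0125) = 1 + j1 → |·| ≈ 1.4142, ∠ ≈ 45.00°
pole (1 + j80·0.5) = 1 + j40 → |·| ≈ 40.012, ∠ ≈ 88.57°
|G| = 2000 · 1.4142 / (40.012) ≈ 70.689
Gain = 20 log₁₀(70.689) ≈ 36.99 dB
∠G = (45.00°) − (88.57°) = -43.57°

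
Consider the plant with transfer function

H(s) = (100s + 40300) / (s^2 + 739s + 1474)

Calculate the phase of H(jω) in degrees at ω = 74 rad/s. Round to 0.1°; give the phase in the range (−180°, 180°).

Substitute s = j74:
Numerator: 100(j74) + 40300 = 40300 + j7400
Denominator: (j74)^2 + 739(j74) + 1474 = -4002 + j54686
|N| = √(40300² + 7400²) ≈ 40974, ∠N ≈ 10.40°
|D| = √(4002² + 54686²) ≈ 54832, ∠D ≈ 94.19°
∠H = 10.40° − 94.19° = -83.79°

-83.8°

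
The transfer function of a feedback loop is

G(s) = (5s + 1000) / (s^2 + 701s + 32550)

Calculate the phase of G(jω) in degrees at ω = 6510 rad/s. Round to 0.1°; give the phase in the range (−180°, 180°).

-85.6°

Substitute s = j6510:
Numerator: 5(j6510) + 1000 = 1000 + j32550
Denominator: (j6510)^2 + 701(j6510) + 32550 = -42347550 + j4563510
|N| = √(1000² + 32550²) ≈ 32565, ∠N ≈ 88.24°
|D| = √(42347550² + 4563510²) ≈ 4.2593e+07, ∠D ≈ 173.85°
∠G = 88.24° − 173.85° = -85.61°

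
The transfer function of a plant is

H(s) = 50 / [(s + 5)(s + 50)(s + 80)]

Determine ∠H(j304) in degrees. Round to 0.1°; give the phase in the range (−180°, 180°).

115.0°

At s = jω = j304:
pole (s+5): 5 + j304 → |·| = √(5²+304²) = √92441 ≈ 304.04, ∠ = arctan(304/5) ≈ 89.06°
pole (s+50): 50 + j304 → |·| = √(50²+304²) = √94916 ≈ 308.08, ∠ = arctan(304/50) ≈ 80.66°
pole (s+80): 80 + j304 → |·| = √(80²+304²) = √98816 ≈ 314.35, ∠ = arctan(304/80) ≈ 75.26°
∠H = 0.00° − 244.98° = -244.98° ≡ 115.02° (principal value)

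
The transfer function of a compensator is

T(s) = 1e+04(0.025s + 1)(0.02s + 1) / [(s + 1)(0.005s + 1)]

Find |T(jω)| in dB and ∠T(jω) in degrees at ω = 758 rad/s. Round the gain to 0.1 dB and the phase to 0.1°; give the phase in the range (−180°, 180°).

At ω = 758 rad/s:
zero (1 + j758·0.025) = 1 + j18.95 → |·| ≈ 18.976, ∠ ≈ 86.98°
zero (1 + j758·0.02) = 1 + j15.16 → |·| ≈ 15.193, ∠ ≈ 86.23°
pole (1 + j758·1) = 1 + j758 → |·| ≈ 758, ∠ ≈ 89.92°
pole (1 + j758·0.005) = 1 + j3.79 → |·| ≈ 3.9197, ∠ ≈ 75.22°
|T| = 1e+04 · 18.976 · 15.193 / (758 · 3.9197) ≈ 970.35
Gain = 20 log₁₀(970.35) ≈ 59.74 dB
∠T = (86.98° + 86.23°) − (89.92° + 75.22°) = 8.07°

59.7 dB, 8.1°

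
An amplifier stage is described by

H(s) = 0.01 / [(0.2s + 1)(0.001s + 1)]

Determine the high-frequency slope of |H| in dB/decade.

Each pole contributes −20 dB/decade at high frequency; each zero contributes +20 dB/decade.
Net: 0 zero(s) − 2 pole(s) → -40 dB/decade.

-40 dB/decade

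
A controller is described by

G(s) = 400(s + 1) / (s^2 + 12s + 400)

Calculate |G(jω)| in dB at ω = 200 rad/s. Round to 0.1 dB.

At s = jω = j200:
zero (s+1): 1 + j200 → |·| = √(1²+200²) = √40001 ≈ 200, ∠ = arctan(200/1) ≈ 89.71°
quadratic: (j200)² + 12·j200 + 400 = -39600 + j2400 → |·| ≈ 39673, ∠ ≈ 176.53°
|G| = 400 · 200 / 39673 ≈ 2.0165
Gain = 20 log₁₀(2.0165) ≈ 6.09 dB

6.1 dB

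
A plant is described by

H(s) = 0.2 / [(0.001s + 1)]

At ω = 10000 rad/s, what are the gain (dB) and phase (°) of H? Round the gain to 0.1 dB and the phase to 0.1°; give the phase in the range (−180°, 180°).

-34.0 dB, -84.3°

At ω = 10000 rad/s:
pole (1 + j10000·0.001) = 1 + j10 → |·| ≈ 10.05, ∠ ≈ 84.29°
|H| = 0.2 · 1 / (10.05) ≈ 0.0199
Gain = 20 log₁₀(0.0199) ≈ -34.02 dB
∠H = (0°) − (84.29°) = -84.29°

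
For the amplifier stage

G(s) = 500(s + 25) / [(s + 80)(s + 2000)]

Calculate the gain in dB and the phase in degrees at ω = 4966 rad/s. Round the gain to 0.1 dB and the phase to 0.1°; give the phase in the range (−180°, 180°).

-20.6 dB, -67.4°

At s = jω = j4966:
zero (s+25): 25 + j4966 → |·| = √(25²+4966²) = √24661781 ≈ 4966.1, ∠ = arctan(4966/25) ≈ 89.71°
pole (s+80): 80 + j4966 → |·| = √(80²+4966²) = √24667556 ≈ 4966.6, ∠ = arctan(4966/80) ≈ 89.08°
pole (s+2000): 2000 + j4966 → |·| = √(2000²+4966²) = √28661156 ≈ 5353.6, ∠ = arctan(4966/2000) ≈ 68.06°
|G| = 500 · 4966.1 / 2.6589e+07 ≈ 0.093386
Gain = 20 log₁₀(0.093386) ≈ -20.59 dB
∠G = 89.71° − 157.14° = -67.43°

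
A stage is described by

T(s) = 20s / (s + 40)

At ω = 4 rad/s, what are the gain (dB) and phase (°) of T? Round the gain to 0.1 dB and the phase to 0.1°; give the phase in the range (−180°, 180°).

6.0 dB, 84.3°

At s = jω = j4:
zero at origin: s = j4 → |·| = 4, ∠ = 90.00°
pole (s+40): 40 + j4 → |·| = √(40²+4²) = √1616 ≈ 40.2, ∠ = arctan(4/40) ≈ 5.71°
|T| = 20 · 4 / 40.2 ≈ 1.99
Gain = 20 log₁₀(1.99) ≈ 5.98 dB
∠T = 90.00° − 5.71° = 84.29°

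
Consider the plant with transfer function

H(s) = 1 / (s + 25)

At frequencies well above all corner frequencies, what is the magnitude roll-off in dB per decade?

Each pole contributes −20 dB/decade at high frequency; each zero contributes +20 dB/decade.
Net: 0 zero(s) − 1 pole(s) → -20 dB/decade.

-20 dB/decade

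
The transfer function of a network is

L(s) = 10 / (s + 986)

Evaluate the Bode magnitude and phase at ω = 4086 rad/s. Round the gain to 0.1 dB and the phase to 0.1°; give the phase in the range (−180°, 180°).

-52.5 dB, -76.4°

At s = jω = j4086:
pole (s+986): 986 + j4086 → |·| = √(986²+4086²) = √17667592 ≈ 4203.3, ∠ = arctan(4086/986) ≈ 76.43°
|L| = 10 / 4203.3 ≈ 0.0023791
Gain = 20 log₁₀(0.0023791) ≈ -52.47 dB
∠L = 0.00° − 76.43° = -76.43°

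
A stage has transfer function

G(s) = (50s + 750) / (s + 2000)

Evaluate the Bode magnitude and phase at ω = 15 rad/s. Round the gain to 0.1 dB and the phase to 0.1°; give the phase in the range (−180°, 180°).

-5.5 dB, 44.6°

Substitute s = j15:
Numerator: 50(j15) + 750 = 750 + j750
Denominator: (j15) + 2000 = 2000 + j15
|N| = √(750² + 750²) ≈ 1060.7, ∠N ≈ 45.00°
|D| = √(2000² + 15²) ≈ 2000.1, ∠D ≈ 0.43°
|G| = 1060.7 / 2000.1 ≈ 0.53032
Gain = 20 log₁₀(0.53032) ≈ -5.51 dB
∠G = 45.00° − 0.43° = 44.57°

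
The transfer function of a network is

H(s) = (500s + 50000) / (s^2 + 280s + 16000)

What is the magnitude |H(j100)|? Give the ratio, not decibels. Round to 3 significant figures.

Substitute s = j100:
Numerator: 500(j100) + 50000 = 50000 + j50000
Denominator: (j100)^2 + 280(j100) + 16000 = 6000 + j28000
|N| = √(50000² + 50000²) ≈ 70711, ∠N ≈ 45.00°
|D| = √(6000² + 28000²) ≈ 28636, ∠D ≈ 77.91°
|H| = 70711 / 28636 ≈ 2.4693

2.47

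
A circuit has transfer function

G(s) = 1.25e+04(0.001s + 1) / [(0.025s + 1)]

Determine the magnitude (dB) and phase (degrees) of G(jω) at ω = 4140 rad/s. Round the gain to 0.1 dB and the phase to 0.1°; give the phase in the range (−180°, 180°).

54.2 dB, -13.0°

At ω = 4140 rad/s:
zero (1 + j4140·0.001) = 1 + j4.14 → |·| ≈ 4.2591, ∠ ≈ 76.42°
pole (1 + j4140·0.025) = 1 + j103.5 → |·| ≈ 103.5, ∠ ≈ 89.45°
|G| = 1.25e+04 · 4.2591 / (103.5) ≈ 514.38
Gain = 20 log₁₀(514.38) ≈ 54.23 dB
∠G = (76.42°) − (89.45°) = -13.03°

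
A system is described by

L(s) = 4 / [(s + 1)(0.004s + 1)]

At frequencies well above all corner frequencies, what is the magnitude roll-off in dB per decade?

-40 dB/decade

Each pole contributes −20 dB/decade at high frequency; each zero contributes +20 dB/decade.
Net: 0 zero(s) − 2 pole(s) → -40 dB/decade.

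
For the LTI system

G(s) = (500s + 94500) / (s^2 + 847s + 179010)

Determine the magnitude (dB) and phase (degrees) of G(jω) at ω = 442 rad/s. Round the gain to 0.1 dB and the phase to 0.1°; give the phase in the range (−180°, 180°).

-3.9 dB, -25.7°

Substitute s = j442:
Numerator: 500(j442) + 94500 = 94500 + j221000
Denominator: (j442)^2 + 847(j442) + 179010 = -16354 + j374374
|N| = √(94500² + 221000²) ≈ 2.4036e+05, ∠N ≈ 66.85°
|D| = √(16354² + 374374²) ≈ 3.7473e+05, ∠D ≈ 92.50°
|G| = 2.4036e+05 / 3.7473e+05 ≈ 0.64142
Gain = 20 log₁₀(0.64142) ≈ -3.86 dB
∠G = 66.85° − 92.50° = -25.65°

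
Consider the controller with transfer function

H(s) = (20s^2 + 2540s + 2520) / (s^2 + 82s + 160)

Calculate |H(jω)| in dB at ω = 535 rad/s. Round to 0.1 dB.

26.2 dB

Substitute s = j535:
Numerator: 20(j535)^2 + 2540(j535) + 2520 = -5721980 + j1358900
Denominator: (j535)^2 + 82(j535) + 160 = -286065 + j43870
|N| = √(5721980² + 1358900²) ≈ 5.8811e+06, ∠N ≈ 166.64°
|D| = √(286065² + 43870²) ≈ 2.8941e+05, ∠D ≈ 171.28°
|H| = 5.8811e+06 / 2.8941e+05 ≈ 20.321
Gain = 20 log₁₀(20.321) ≈ 26.16 dB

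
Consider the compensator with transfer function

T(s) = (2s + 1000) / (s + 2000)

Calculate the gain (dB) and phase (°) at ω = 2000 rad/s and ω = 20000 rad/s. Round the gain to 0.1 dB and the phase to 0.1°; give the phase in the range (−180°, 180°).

ω = 2000: 3.3 dB, 31.0°; ω = 20000: 6.0 dB, 4.3°

Substitute s = j2000:
Numerator: 2(j2000) + 1000 = 1000 + j4000
Denominator: (j2000) + 2000 = 2000 + j2000
|N| = √(1000² + 4000²) ≈ 4123.1, ∠N ≈ 75.96°
|D| = √(2000² + 2000²) ≈ 2828.4, ∠D ≈ 45.00°
|T| = 4123.1 / 2828.4 ≈ 1.4577
Gain = 20 log₁₀(1.4577) ≈ 3.27 dB
∠T = 75.96° − 45.00° = 30.96°

Substitute s = j20000:
Numerator: 2(j20000) + 1000 = 1000 + j40000
Denominator: (j20000) + 2000 = 2000 + j20000
|N| = √(1000² + 40000²) ≈ 40012, ∠N ≈ 88.57°
|D| = √(2000² + 20000²) ≈ 20100, ∠D ≈ 84.29°
|T| = 40012 / 20100 ≈ 1.9906
Gain = 20 log₁₀(1.9906) ≈ 5.98 dB
∠T = 88.57° − 84.29° = 4.28°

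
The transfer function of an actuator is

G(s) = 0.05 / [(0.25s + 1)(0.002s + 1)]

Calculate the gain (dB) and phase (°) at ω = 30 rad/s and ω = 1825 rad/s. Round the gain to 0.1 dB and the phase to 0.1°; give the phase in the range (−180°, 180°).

At ω = 30 rad/s:
pole (1 + j30·0.25) = 1 + j7.5 → |·| ≈ 7.5664, ∠ ≈ 82.41°
pole (1 + j30·0.002) = 1 + j0.06 → |·| ≈ 1.0018, ∠ ≈ 3.43°
|G| = 0.05 · 1 / (7.5664 · 1.0018) ≈ 0.0065963
Gain = 20 log₁₀(0.0065963) ≈ -43.61 dB
∠G = (0°) − (82.41° + 3.43°) = -85.84°

At ω = 1825 rad/s:
pole (1 + j1825·0.25) = 1 + j456.25 → |·| ≈ 456.25, ∠ ≈ 89.87°
pole (1 + j1825·0.002) = 1 + j3.65 → |·| ≈ 3.7845, ∠ ≈ 74.68°
|G| = 0.05 · 1 / (456.25 · 3.7845) ≈ 2.8957e-05
Gain = 20 log₁₀(2.8957e-05) ≈ -90.76 dB
∠G = (0°) − (89.87° + 74.68°) = -164.55°

ω = 30: -43.6 dB, -85.8°; ω = 1825: -90.8 dB, -164.6°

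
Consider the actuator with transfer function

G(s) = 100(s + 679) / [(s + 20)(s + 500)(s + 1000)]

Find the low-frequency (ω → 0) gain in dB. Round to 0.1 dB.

G(0) = 100·679 / (20·500·1000) = 0.00679
20 log₁₀(0.00679) ≈ -43.36 dB

-43.4 dB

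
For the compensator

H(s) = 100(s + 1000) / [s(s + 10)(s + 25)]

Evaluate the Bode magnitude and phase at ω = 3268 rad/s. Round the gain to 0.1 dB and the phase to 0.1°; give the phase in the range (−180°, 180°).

At s = jω = j3268:
zero (s+1000): 1000 + j3268 → |·| = √(1000²+3268²) = √11679824 ≈ 3417.6, ∠ = arctan(3268/1000) ≈ 72.99°
pole (s+10): 10 + j3268 → |·| = √(10²+3268²) = √10679924 ≈ 3268, ∠ = arctan(3268/10) ≈ 89.82°
pole (s+25): 25 + j3268 → |·| = √(25²+3268²) = √10680449 ≈ 3268.1, ∠ = arctan(3268/25) ≈ 89.56°
pole at origin: |s| = 3268, ∠ = 90.00° (in denominator)
|H| = 100 · 3417.6 / 3.4903e+10 ≈ 9.7917e-06
Gain = 20 log₁₀(9.7917e-06) ≈ -100.18 dB
∠H = 72.99° − 269.38° = -196.39° ≡ 163.61° (principal value)

-100.2 dB, 163.6°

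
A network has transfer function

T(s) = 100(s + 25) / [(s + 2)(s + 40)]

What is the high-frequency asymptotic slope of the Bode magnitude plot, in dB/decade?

Each pole contributes −20 dB/decade at high frequency; each zero contributes +20 dB/decade.
Net: 1 zero(s) − 2 pole(s) → -20 dB/decade.

-20 dB/decade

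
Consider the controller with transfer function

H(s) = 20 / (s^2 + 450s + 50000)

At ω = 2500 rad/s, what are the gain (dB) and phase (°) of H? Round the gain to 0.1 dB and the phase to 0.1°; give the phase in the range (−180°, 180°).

-110.0 dB, -169.7°

Substitute s = j2500:
Numerator: 20 = 20 + j0
Denominator: (j2500)^2 + 450(j2500) + 50000 = -6200000 + j1125000
|N| = √(20² + 0²) ≈ 20, ∠N ≈ 0.00°
|D| = √(6200000² + 1125000²) ≈ 6.3012e+06, ∠D ≈ 169.72°
|H| = 20 / 6.3012e+06 ≈ 3.174e-06
Gain = 20 log₁₀(3.174e-06) ≈ -109.97 dB
∠H = 0.00° − 169.72° = -169.72°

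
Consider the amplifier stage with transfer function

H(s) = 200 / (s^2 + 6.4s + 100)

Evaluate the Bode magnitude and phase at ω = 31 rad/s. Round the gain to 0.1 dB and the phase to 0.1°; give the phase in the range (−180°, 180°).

-12.9 dB, -167.0°

At s = jω = j31:
quadratic: (j31)² + 6.4·j31 + 100 = -861 + j198.4 → |·| ≈ 883.56, ∠ ≈ 167.02°
|H| = 200 / 883.56 ≈ 0.22636
Gain = 20 log₁₀(0.22636) ≈ -12.90 dB
∠H = 0.00° − 167.02° = -167.02°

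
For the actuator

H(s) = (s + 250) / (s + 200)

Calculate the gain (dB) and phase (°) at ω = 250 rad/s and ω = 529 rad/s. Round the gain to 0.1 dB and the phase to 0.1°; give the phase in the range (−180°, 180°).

At s = jω = j250:
zero (s+250): 250 + j250 → |·| = √(250²+250²) = √125000 ≈ 353.55, ∠ = arctan(250/250) ≈ 45.00°
pole (s+200): 200 + j250 → |·| = √(200²+250²) = √102500 ≈ 320.16, ∠ = arctan(250/200) ≈ 51.34°
|H| = 1 · 353.55 / 320.16 ≈ 1.1043
Gain = 20 log₁₀(1.1043) ≈ 0.86 dB
∠H = 45.00° − 51.34° = -6.34°

At s = jω = j529:
zero (s+250): 250 + j529 → |·| = √(250²+529²) = √342341 ≈ 585.1, ∠ = arctan(529/250) ≈ 64.71°
pole (s+200): 200 + j529 → |·| = √(200²+529²) = √319841 ≈ 565.54, ∠ = arctan(529/200) ≈ 69.29°
|H| = 1 · 585.1 / 565.54 ≈ 1.0346
Gain = 20 log₁₀(1.0346) ≈ 0.30 dB
∠H = 64.71° − 69.29° = -4.58°

ω = 250: 0.9 dB, -6.3°; ω = 529: 0.3 dB, -4.6°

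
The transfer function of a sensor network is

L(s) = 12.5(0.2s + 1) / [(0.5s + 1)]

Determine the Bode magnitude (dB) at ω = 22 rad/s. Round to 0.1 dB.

14.2 dB

At ω = 22 rad/s:
zero (1 + j22·0.2) = 1 + j4.4 → |·| ≈ 4.5122, ∠ ≈ 77.20°
pole (1 + j22·0.5) = 1 + j11 → |·| ≈ 11.045, ∠ ≈ 84.81°
|L| = 12.5 · 4.5122 / (11.045) ≈ 5.1066
Gain = 20 log₁₀(5.1066) ≈ 14.16 dB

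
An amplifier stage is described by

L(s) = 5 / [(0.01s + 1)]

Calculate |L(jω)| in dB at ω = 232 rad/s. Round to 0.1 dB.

5.9 dB

At ω = 232 rad/s:
pole (1 + j232·0.01) = 1 + j2.32 → |·| ≈ 2.5263, ∠ ≈ 66.68°
|L| = 5 · 1 / (2.5263) ≈ 1.9792
Gain = 20 log₁₀(1.9792) ≈ 5.93 dB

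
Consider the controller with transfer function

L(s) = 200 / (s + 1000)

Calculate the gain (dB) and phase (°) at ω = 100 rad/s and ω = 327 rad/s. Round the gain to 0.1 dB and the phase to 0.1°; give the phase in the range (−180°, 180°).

ω = 100: -14.0 dB, -5.7°; ω = 327: -14.4 dB, -18.1°

At s = jω = j100:
pole (s+1000): 1000 + j100 → |·| = √(1000²+100²) = √1010000 ≈ 1005, ∠ = arctan(100/1000) ≈ 5.71°
|L| = 200 / 1005 ≈ 0.199
Gain = 20 log₁₀(0.199) ≈ -14.02 dB
∠L = 0.00° − 5.71° = -5.71°

At s = jω = j327:
pole (s+1000): 1000 + j327 → |·| = √(1000²+327²) = √1106929 ≈ 1052.1, ∠ = arctan(327/1000) ≈ 18.11°
|L| = 200 / 1052.1 ≈ 0.1901
Gain = 20 log₁₀(0.1901) ≈ -14.42 dB
∠L = 0.00° − 18.11° = -18.11°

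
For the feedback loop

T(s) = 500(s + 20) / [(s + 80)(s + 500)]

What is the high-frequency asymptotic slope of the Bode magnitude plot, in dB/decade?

Each pole contributes −20 dB/decade at high frequency; each zero contributes +20 dB/decade.
Net: 1 zero(s) − 2 pole(s) → -20 dB/decade.

-20 dB/decade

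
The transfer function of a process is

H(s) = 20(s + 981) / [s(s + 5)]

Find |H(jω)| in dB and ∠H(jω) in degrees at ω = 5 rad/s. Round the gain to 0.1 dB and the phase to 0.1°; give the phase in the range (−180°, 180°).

At s = jω = j5:
zero (s+981): 981 + j5 → |·| = √(981²+5²) = √962386 ≈ 981.01, ∠ = arctan(5/981) ≈ 0.29°
pole (s+5): 5 + j5 → |·| = √(5²+5²) = √50 ≈ 7.0711, ∠ = arctan(5/5) ≈ 45.00°
pole at origin: |s| = 5, ∠ = 90.00° (in denominator)
|H| = 20 · 981.01 / 35.355 ≈ 554.95
Gain = 20 log₁₀(554.95) ≈ 54.89 dB
∠H = 0.29° − 135.00° = -134.71°

54.9 dB, -134.7°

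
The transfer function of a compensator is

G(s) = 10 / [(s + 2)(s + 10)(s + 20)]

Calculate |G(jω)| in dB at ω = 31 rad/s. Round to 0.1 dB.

At s = jω = j31:
pole (s+2): 2 + j31 → |·| = √(2²+31²) = √965 ≈ 31.064, ∠ = arctan(31/2) ≈ 86.31°
pole (s+10): 10 + j31 → |·| = √(10²+31²) = √1061 ≈ 32.573, ∠ = arctan(31/10) ≈ 72.12°
pole (s+20): 20 + j31 → |·| = √(20²+31²) = √1361 ≈ 36.892, ∠ = arctan(31/20) ≈ 57.17°
|G| = 10 / 37329 ≈ 0.00026789
Gain = 20 log₁₀(0.00026789) ≈ -71.44 dB

-71.4 dB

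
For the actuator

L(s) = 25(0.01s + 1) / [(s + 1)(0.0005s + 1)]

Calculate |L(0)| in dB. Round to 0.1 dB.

28.0 dB

L(0) = 25 · 1 / 1 = 25
20 log₁₀(25) ≈ 27.96 dB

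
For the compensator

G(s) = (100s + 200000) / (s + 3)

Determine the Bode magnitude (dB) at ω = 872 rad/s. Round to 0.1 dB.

48.0 dB

Substitute s = j872:
Numerator: 100(j872) + 200000 = 200000 + j87200
Denominator: (j872) + 3 = 3 + j872
|N| = √(200000² + 87200²) ≈ 2.1818e+05, ∠N ≈ 23.56°
|D| = √(3² + 872²) ≈ 872.01, ∠D ≈ 89.80°
|G| = 2.1818e+05 / 872.01 ≈ 250.2
Gain = 20 log₁₀(250.2) ≈ 47.97 dB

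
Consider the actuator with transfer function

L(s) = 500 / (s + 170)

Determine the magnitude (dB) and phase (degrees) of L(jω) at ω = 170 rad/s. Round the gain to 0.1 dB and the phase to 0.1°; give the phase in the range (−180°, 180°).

Substitute s = j170:
Numerator: 500 = 500 + j0
Denominator: (j170) + 170 = 170 + j170
|N| = √(500² + 0²) ≈ 500, ∠N ≈ 0.00°
|D| = √(170² + 170²) ≈ 240.42, ∠D ≈ 45.00°
|L| = 500 / 240.42 ≈ 2.0797
Gain = 20 log₁₀(2.0797) ≈ 6.36 dB
∠L = 0.00° − 45.00° = -45.00°

6.4 dB, -45.0°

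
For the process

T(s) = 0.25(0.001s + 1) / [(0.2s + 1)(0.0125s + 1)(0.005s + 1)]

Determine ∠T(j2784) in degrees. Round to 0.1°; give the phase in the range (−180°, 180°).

At ω = 2784 rad/s:
zero (1 + j2784·0.001) = 1 + j2.784 → |·| ≈ 2.9582, ∠ ≈ 70.24°
pole (1 + j2784·0.2) = 1 + j556.8 → |·| ≈ 556.8, ∠ ≈ 89.90°
pole (1 + j2784·0.0125) = 1 + j34.8 → |·| ≈ 34.814, ∠ ≈ 88.35°
pole (1 + j2784·0.005) = 1 + j13.92 → |·| ≈ 13.956, ∠ ≈ 85.89°
∠T = (70.24°) − (89.90° + 88.35° + 85.89°) = -193.90° ≡ 166.10° (principal value)

166.1°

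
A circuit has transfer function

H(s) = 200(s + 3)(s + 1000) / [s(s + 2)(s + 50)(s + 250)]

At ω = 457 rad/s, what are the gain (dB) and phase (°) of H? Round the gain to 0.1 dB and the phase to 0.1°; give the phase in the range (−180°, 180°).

-53.9 dB, 149.4°

At s = jω = j457:
zero (s+3): 3 + j457 → |·| = √(3²+457²) = √208858 ≈ 457.01, ∠ = arctan(457/3) ≈ 89.62°
zero (s+1000): 1000 + j457 → |·| = √(1000²+457²) = √1208849 ≈ 1099.5, ∠ = arctan(457/1000) ≈ 24.56°
pole (s+2): 2 + j457 → |·| = √(2²+457²) = √208853 ≈ 457, ∠ = arctan(457/2) ≈ 89.75°
pole (s+50): 50 + j457 → |·| = √(50²+457²) = √211349 ≈ 459.73, ∠ = arctan(457/50) ≈ 83.76°
pole (s+250): 250 + j457 → |·| = √(250²+457²) = √271349 ≈ 520.91, ∠ = arctan(457/250) ≈ 61.32°
pole at origin: |s| = 457, ∠ = 90.00° (in denominator)
|H| = 200 · 5.0248e+05 / 5.0015e+10 ≈ 0.0020093
Gain = 20 log₁₀(0.0020093) ≈ -53.94 dB
∠H = 114.18° − 324.83° = -210.65° ≡ 149.35° (principal value)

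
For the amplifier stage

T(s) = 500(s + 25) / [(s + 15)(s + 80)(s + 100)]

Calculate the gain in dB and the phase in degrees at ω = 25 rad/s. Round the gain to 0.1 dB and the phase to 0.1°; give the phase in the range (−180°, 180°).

At s = jω = j25:
zero (s+25): 25 + j25 → |·| = √(25²+25²) = √1250 ≈ 35.355, ∠ = arctan(25/25) ≈ 45.00°
pole (s+15): 15 + j25 → |·| = √(15²+25²) = √850 ≈ 29.155, ∠ = arctan(25/15) ≈ 59.04°
pole (s+80): 80 + j25 → |·| = √(80²+25²) = √7025 ≈ 83.815, ∠ = arctan(25/80) ≈ 17.35°
pole (s+100): 100 + j25 → |·| = √(100²+25²) = √10625 ≈ 103.08, ∠ = arctan(25/100) ≈ 14.04°
|T| = 500 · 35.355 / 2.5189e+05 ≈ 0.070179
Gain = 20 log₁₀(0.070179) ≈ -23.08 dB
∠T = 45.00° − 90.43° = -45.43°

-23.1 dB, -45.4°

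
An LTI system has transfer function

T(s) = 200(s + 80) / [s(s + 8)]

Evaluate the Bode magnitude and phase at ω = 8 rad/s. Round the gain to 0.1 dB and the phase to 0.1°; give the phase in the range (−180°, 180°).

At s = jω = j8:
zero (s+80): 80 + j8 → |·| = √(80²+8²) = √6464 ≈ 80.399, ∠ = arctan(8/80) ≈ 5.71°
pole (s+8): 8 + j8 → |·| = √(8²+8²) = √128 ≈ 11.314, ∠ = arctan(8/8) ≈ 45.00°
pole at origin: |s| = 8, ∠ = 90.00° (in denominator)
|T| = 200 · 80.399 / 90.512 ≈ 177.65
Gain = 20 log₁₀(177.65) ≈ 44.99 dB
∠T = 5.71° − 135.00° = -129.29°

45.0 dB, -129.3°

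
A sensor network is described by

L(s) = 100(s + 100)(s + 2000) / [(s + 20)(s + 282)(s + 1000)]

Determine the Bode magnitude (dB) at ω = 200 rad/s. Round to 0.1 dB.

At s = jω = j200:
zero (s+100): 100 + j200 → |·| = √(100²+200²) = √50000 ≈ 223.61, ∠ = arctan(200/100) ≈ 63.43°
zero (s+2000): 2000 + j200 → |·| = √(2000²+200²) = √4040000 ≈ 2010, ∠ = arctan(200/2000) ≈ 5.71°
pole (s+20): 20 + j200 → |·| = √(20²+200²) = √40400 ≈ 201, ∠ = arctan(200/20) ≈ 84.29°
pole (s+282): 282 + j200 → |·| = √(282²+200²) = √119524 ≈ 345.72, ∠ = arctan(200/282) ≈ 35.35°
pole (s+1000): 1000 + j200 → |·| = √(1000²+200²) = √1040000 ≈ 1019.8, ∠ = arctan(200/1000) ≈ 11.31°
|L| = 100 · 4.4946e+05 / 7.0866e+07 ≈ 0.63424
Gain = 20 log₁₀(0.63424) ≈ -3.95 dB

-4.0 dB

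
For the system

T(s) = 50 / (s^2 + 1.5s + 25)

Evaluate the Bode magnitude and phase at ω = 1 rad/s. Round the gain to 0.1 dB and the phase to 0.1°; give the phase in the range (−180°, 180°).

6.4 dB, -3.6°

At s = jω = j1:
quadratic: (j1)² + 1.5·j1 + 25 = 24 + j1.5 → |·| ≈ 24.047, ∠ ≈ 3.58°
|T| = 50 / 24.047 ≈ 2.0793
Gain = 20 log₁₀(2.0793) ≈ 6.36 dB
∠T = 0.00° − 3.58° = -3.58°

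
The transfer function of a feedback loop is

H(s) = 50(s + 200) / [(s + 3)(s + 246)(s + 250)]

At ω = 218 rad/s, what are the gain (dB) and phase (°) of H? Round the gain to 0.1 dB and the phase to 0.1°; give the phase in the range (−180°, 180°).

-64.1 dB, -124.4°

At s = jω = j218:
zero (s+200): 200 + j218 → |·| = √(200²+218²) = √87524 ≈ 295.84, ∠ = arctan(218/200) ≈ 47.47°
pole (s+3): 3 + j218 → |·| = √(3²+218²) = √47533 ≈ 218.02, ∠ = arctan(218/3) ≈ 89.21°
pole (s+246): 246 + j218 → |·| = √(246²+218²) = √108040 ≈ 328.69, ∠ = arctan(218/246) ≈ 41.55°
pole (s+250): 250 + j218 → |·| = √(250²+218²) = √110024 ≈ 331.7, ∠ = arctan(218/250) ≈ 41.09°
|H| = 50 · 295.84 / 2.377e+07 ≈ 0.0006223
Gain = 20 log₁₀(0.0006223) ≈ -64.12 dB
∠H = 47.47° − 171.85° = -124.38°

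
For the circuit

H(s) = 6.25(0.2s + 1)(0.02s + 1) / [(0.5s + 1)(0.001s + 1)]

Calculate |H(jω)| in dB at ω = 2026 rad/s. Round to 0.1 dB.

33.0 dB

At ω = 2026 rad/s:
zero (1 + j2026·0.2) = 1 + j405.2 → |·| ≈ 405.2, ∠ ≈ 89.86°
zero (1 + j2026·0.02) = 1 + j40.52 → |·| ≈ 40.532, ∠ ≈ 88.59°
pole (1 + j2026·0.5) = 1 + j1013 → |·| ≈ 1013, ∠ ≈ 89.94°
pole (1 + j2026·0.001) = 1 + j2.026 → |·| ≈ 2.2594, ∠ ≈ 63.73°
|H| = 6.25 · 405.2 · 40.532 / (1013 · 2.2594) ≈ 44.848
Gain = 20 log₁₀(44.848) ≈ 33.03 dB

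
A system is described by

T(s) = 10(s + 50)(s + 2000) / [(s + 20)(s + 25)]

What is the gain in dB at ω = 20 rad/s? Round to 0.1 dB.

At s = jω = j20:
zero (s+50): 50 + j20 → |·| = √(50²+20²) = √2900 ≈ 53.852, ∠ = arctan(20/50) ≈ 21.80°
zero (s+2000): 2000 + j20 → |·| = √(2000²+20²) = √4000400 ≈ 2000.1, ∠ = arctan(20/2000) ≈ 0.57°
pole (s+20): 20 + j20 → |·| = √(20²+20²) = √800 ≈ 28.284, ∠ = arctan(20/20) ≈ 45.00°
pole (s+25): 25 + j20 → |·| = √(25²+20²) = √1025 ≈ 32.016, ∠ = arctan(20/25) ≈ 38.66°
|T| = 10 · 1.0771e+05 / 905.54 ≈ 1189.5
Gain = 20 log₁₀(1189.5) ≈ 61.51 dB

61.5 dB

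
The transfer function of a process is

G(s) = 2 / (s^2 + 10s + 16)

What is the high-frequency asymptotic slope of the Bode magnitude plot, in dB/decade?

-40 dB/decade

Each pole contributes −20 dB/decade at high frequency; each zero contributes +20 dB/decade.
Net: 0 zero(s) − 2 pole(s) → -40 dB/decade.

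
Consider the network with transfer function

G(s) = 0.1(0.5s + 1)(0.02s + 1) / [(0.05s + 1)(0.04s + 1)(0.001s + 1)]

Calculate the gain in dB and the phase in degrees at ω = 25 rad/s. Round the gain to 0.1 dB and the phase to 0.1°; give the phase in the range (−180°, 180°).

At ω = 25 rad/s:
zero (1 + j25·0.5) = 1 + j12.5 → |·| ≈ 12.54, ∠ ≈ 85.43°
zero (1 + j25·0.02) = 1 + j0.5 → |·| ≈ 1.118, ∠ ≈ 26.57°
pole (1 + j25·0.05) = 1 + j1.25 → |·| ≈ 1.6008, ∠ ≈ 51.34°
pole (1 + j25·0.04) = 1 + j1 → |·| ≈ 1.4142, ∠ ≈ 45.00°
pole (1 + j25·0.001) = 1 + j0.025 → |·| ≈ 1.0003, ∠ ≈ 1.43°
|G| = 0.1 · 12.54 · 1.118 / (1.6008 · 1.4142 · 1.0003) ≈ 0.6191
Gain = 20 log₁₀(0.6191) ≈ -4.16 dB
∠G = (85.43° + 26.57°) − (51.34° + 45.00° + 1.43°) = 14.23°

-4.2 dB, 14.2°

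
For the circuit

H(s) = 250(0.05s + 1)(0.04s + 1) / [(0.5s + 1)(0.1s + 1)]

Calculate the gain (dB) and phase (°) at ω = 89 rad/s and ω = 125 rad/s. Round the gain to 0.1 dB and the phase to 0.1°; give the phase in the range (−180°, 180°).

ω = 89: 20.5 dB, -20.7°; ω = 125: 20.3 dB, -14.9°

At ω = 89 rad/s:
zero (1 + j89·0.05) = 1 + j4.45 → |·| ≈ 4.561, ∠ ≈ 77.33°
zero (1 + j89·0.04) = 1 + j3.56 → |·| ≈ 3.6978, ∠ ≈ 74.31°
pole (1 + j89·0.5) = 1 + j44.5 → |·| ≈ 44.511, ∠ ≈ 88.71°
pole (1 + j89·0.1) = 1 + j8.9 → |·| ≈ 8.956, ∠ ≈ 83.59°
|H| = 250 · 4.561 · 3.6978 / (44.511 · 8.956) ≈ 10.577
Gain = 20 log₁₀(10.577) ≈ 20.49 dB
∠H = (77.33° + 74.31°) − (88.71° + 83.59°) = -20.66°

At ω = 125 rad/s:
zero (1 + j125·0.05) = 1 + j6.25 → |·| ≈ 6.3295, ∠ ≈ 80.91°
zero (1 + j125·0.04) = 1 + j5 → |·| ≈ 5.099, ∠ ≈ 78.69°
pole (1 + j125·0.5) = 1 + j62.5 → |·| ≈ 62.508, ∠ ≈ 89.08°
pole (1 + j125·0.1) = 1 + j12.5 → |·| ≈ 12.54, ∠ ≈ 85.43°
|H| = 250 · 6.3295 · 5.099 / (62.508 · 12.54) ≈ 10.293
Gain = 20 log₁₀(10.293) ≈ 20.25 dB
∠H = (80.91° + 78.69°) − (89.08° + 85.43°) = -14.91°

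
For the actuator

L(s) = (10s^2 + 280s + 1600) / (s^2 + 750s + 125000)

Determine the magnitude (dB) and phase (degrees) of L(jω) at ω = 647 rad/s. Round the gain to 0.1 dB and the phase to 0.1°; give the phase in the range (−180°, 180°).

Substitute s = j647:
Numerator: 10(j647)^2 + 280(j647) + 1600 = -4184490 + j181160
Denominator: (j647)^2 + 750(j647) + 125000 = -293609 + j485250
|N| = √(4184490² + 181160²) ≈ 4.1884e+06, ∠N ≈ 177.52°
|D| = √(293609² + 485250²) ≈ 5.6716e+05, ∠D ≈ 121.18°
|L| = 4.1884e+06 / 5.6716e+05 ≈ 7.3849
Gain = 20 log₁₀(7.3849) ≈ 17.37 dB
∠L = 177.52° − 121.18° = 56.34°

17.4 dB, 56.3°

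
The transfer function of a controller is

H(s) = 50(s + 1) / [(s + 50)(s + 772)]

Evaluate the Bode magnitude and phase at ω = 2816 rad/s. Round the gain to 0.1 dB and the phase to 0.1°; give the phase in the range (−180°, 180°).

At s = jω = j2816:
zero (s+1): 1 + j2816 → |·| = √(1²+2816²) = √7929857 ≈ 2816, ∠ = arctan(2816/1) ≈ 89.98°
pole (s+50): 50 + j2816 → |·| = √(50²+2816²) = √7932356 ≈ 2816.4, ∠ = arctan(2816/50) ≈ 88.98°
pole (s+772): 772 + j2816 → |·| = √(772²+2816²) = √8525840 ≈ 2919.9, ∠ = arctan(2816/772) ≈ 74.67°
|H| = 50 · 2816 / 8.2236e+06 ≈ 0.017121
Gain = 20 log₁₀(0.017121) ≈ -35.33 dB
∠H = 89.98° − 163.65° = -73.67°

-35.3 dB, -73.7°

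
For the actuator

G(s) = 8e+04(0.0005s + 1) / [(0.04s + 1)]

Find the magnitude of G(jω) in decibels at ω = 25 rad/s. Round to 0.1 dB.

At ω = 25 rad/s:
zero (1 + j25·0.0005) = 1 + j0.0125 → |·| ≈ 1.0001, ∠ ≈ 0.72°
pole (1 + j25·0.04) = 1 + j1 → |·| ≈ 1.4142, ∠ ≈ 45.00°
|G| = 8e+04 · 1.0001 / (1.4142) ≈ 56575
Gain = 20 log₁₀(56575) ≈ 95.05 dB

95.1 dB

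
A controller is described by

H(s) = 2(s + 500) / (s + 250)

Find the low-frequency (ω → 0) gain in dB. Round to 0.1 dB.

H(0) = 2·500 / (250) = 4
20 log₁₀(4) ≈ 12.04 dB

12.0 dB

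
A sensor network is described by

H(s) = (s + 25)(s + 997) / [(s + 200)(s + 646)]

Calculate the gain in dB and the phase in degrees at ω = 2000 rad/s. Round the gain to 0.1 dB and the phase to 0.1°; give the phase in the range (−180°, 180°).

0.5 dB, -3.6°

At s = jω = j2000:
zero (s+25): 25 + j2000 → |·| = √(25²+2000²) = √4000625 ≈ 2000.2, ∠ = arctan(2000/25) ≈ 89.28°
zero (s+997): 997 + j2000 → |·| = √(997²+2000²) = √4994009 ≈ 2234.7, ∠ = arctan(2000/997) ≈ 63.50°
pole (s+200): 200 + j2000 → |·| = √(200²+2000²) = √4040000 ≈ 2010, ∠ = arctan(2000/200) ≈ 84.29°
pole (s+646): 646 + j2000 → |·| = √(646²+2000²) = √4417316 ≈ 2101.7, ∠ = arctan(2000/646) ≈ 72.10°
|H| = 1 · 4.4698e+06 / 4.2244e+06 ≈ 1.0581
Gain = 20 log₁₀(1.0581) ≈ 0.49 dB
∠H = 152.78° − 156.39° = -3.61°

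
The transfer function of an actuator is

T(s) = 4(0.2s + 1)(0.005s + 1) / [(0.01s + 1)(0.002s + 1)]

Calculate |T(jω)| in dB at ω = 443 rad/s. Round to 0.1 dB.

At ω = 443 rad/s:
zero (1 + j443·0.2) = 1 + j88.6 → |·| ≈ 88.606, ∠ ≈ 89.35°
zero (1 + j443·0.005) = 1 + j2.215 → |·| ≈ 2.4303, ∠ ≈ 65.70°
pole (1 + j443·0.01) = 1 + j4.43 → |·| ≈ 4.5415, ∠ ≈ 77.28°
pole (1 + j443·0.002) = 1 + j0.886 → |·| ≈ 1.336, ∠ ≈ 41.54°
|T| = 4 · 88.606 · 2.4303 / (4.5415 · 1.336) ≈ 141.96
Gain = 20 log₁₀(141.96) ≈ 43.04 dB

43.0 dB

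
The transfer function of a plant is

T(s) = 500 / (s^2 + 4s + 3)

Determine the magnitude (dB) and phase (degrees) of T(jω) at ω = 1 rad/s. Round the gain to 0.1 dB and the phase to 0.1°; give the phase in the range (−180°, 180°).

Substitute s = j1:
Numerator: 500 = 500 + j0
Denominator: (j1)^2 + 4(j1) + 3 = 2 + j4
|N| = √(500² + 0²) ≈ 500, ∠N ≈ 0.00°
|D| = √(2² + 4²) ≈ 4.4721, ∠D ≈ 63.43°
|T| = 500 / 4.4721 ≈ 111.8
Gain = 20 log₁₀(111.8) ≈ 40.97 dB
∠T = 0.00° − 63.43° = -63.43°

41.0 dB, -63.4°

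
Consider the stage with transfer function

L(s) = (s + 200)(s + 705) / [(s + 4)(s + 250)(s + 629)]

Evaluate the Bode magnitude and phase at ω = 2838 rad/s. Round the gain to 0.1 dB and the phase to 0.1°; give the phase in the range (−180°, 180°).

At s = jω = j2838:
zero (s+200): 200 + j2838 → |·| = √(200²+2838²) = √8094244 ≈ 2845, ∠ = arctan(2838/200) ≈ 85.97°
zero (s+705): 705 + j2838 → |·| = √(705²+2838²) = √8551269 ≈ 2924.3, ∠ = arctan(2838/705) ≈ 76.05°
pole (s+4): 4 + j2838 → |·| = √(4²+2838²) = √8054260 ≈ 2838, ∠ = arctan(2838/4) ≈ 89.92°
pole (s+250): 250 + j2838 → |·| = √(250²+2838²) = √8116744 ≈ 2849, ∠ = arctan(2838/250) ≈ 84.97°
pole (s+629): 629 + j2838 → |·| = √(629²+2838²) = √8449885 ≈ 2906.9, ∠ = arctan(2838/629) ≈ 77.50°
|L| = 1 · 8.3196e+06 / 2.3504e+10 ≈ 0.00035397
Gain = 20 log₁₀(0.00035397) ≈ -69.02 dB
∠L = 162.02° − 252.39° = -90.37°

-69.0 dB, -90.4°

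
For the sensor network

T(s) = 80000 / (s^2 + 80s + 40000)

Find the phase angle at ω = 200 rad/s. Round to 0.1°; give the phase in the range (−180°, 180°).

At s = jω = j200:
quadratic: (j200)² + 80·j200 + 40000 = 0 + j16000 → |·| ≈ 16000, ∠ ≈ 90.00°
∠T = 0.00° − 90.00° = -90.00°

-90.0°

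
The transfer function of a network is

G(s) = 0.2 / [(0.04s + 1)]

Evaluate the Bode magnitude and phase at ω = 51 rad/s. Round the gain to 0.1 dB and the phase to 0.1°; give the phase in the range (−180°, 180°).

At ω = 51 rad/s:
pole (1 + j51·0.04) = 1 + j2.04 → |·| ≈ 2.2719, ∠ ≈ 63.89°
|G| = 0.2 · 1 / (2.2719) ≈ 0.088032
Gain = 20 log₁₀(0.088032) ≈ -21.11 dB
∠G = (0°) − (63.89°) = -63.89°

-21.1 dB, -63.9°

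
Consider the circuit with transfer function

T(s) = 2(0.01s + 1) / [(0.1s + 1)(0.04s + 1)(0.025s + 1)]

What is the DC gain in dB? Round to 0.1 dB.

T(0) = 2 · 1 / 1 = 2
20 log₁₀(2) ≈ 6.02 dB

6.0 dB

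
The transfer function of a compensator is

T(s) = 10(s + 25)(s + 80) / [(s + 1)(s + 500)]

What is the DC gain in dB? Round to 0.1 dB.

32.0 dB

T(0) = 10·25·80 / (1·500) = 40
20 log₁₀(40) ≈ 32.04 dB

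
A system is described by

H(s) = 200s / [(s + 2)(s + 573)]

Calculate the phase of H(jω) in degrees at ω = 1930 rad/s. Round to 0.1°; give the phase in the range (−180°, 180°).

At s = jω = j1930:
zero at origin: s = j1930 → |·| = 1930, ∠ = 90.00°
pole (s+2): 2 + j1930 → |·| = √(2²+1930²) = √3724904 ≈ 1930, ∠ = arctan(1930/2) ≈ 89.94°
pole (s+573): 573 + j1930 → |·| = √(573²+1930²) = √4053229 ≈ 2013.3, ∠ = arctan(1930/573) ≈ 73.46°
∠H = 90.00° − 163.40° = -73.40°

-73.4°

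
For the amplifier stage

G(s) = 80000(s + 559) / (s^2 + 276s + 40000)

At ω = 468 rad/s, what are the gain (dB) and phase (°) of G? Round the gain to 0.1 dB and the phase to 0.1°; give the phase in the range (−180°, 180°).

48.4 dB, -104.3°

At s = jω = j468:
zero (s+559): 559 + j468 → |·| = √(559²+468²) = √531505 ≈ 729.04, ∠ = arctan(468/559) ≈ 39.94°
quadratic: (j468)² + 276·j468 + 40000 = -179024 + j129168 → |·| ≈ 2.2076e+05, ∠ ≈ 144.19°
|G| = 80000 · 729.04 / 2.2076e+05 ≈ 264.19
Gain = 20 log₁₀(264.19) ≈ 48.44 dB
∠G = 39.94° − 144.19° = -104.25°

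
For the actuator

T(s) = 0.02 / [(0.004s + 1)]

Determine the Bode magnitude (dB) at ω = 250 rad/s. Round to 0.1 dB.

-37.0 dB

At ω = 250 rad/s:
pole (1 + j250·0.004) = 1 + j1 → |·| ≈ 1.4142, ∠ ≈ 45.00°
|T| = 0.02 · 1 / (1.4142) ≈ 0.014142
Gain = 20 log₁₀(0.014142) ≈ -36.99 dB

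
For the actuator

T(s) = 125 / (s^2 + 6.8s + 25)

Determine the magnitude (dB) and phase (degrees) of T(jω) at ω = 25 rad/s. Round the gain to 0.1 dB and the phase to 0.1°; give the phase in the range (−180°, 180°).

At s = jω = j25:
quadratic: (j25)² + 6.8·j25 + 25 = -600 + j170 → |·| ≈ 623.62, ∠ ≈ 164.18°
|T| = 125 / 623.62 ≈ 0.20044
Gain = 20 log₁₀(0.20044) ≈ -13.96 dB
∠T = 0.00° − 164.18° = -164.18°

-14.0 dB, -164.2°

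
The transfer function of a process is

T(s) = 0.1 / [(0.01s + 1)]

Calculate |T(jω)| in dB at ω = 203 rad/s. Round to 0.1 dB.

At ω = 203 rad/s:
pole (1 + j203·0.01) = 1 + j2.03 → |·| ≈ 2.2629, ∠ ≈ 63.77°
|T| = 0.1 · 1 / (2.2629) ≈ 0.044191
Gain = 20 log₁₀(0.044191) ≈ -27.09 dB

-27.1 dB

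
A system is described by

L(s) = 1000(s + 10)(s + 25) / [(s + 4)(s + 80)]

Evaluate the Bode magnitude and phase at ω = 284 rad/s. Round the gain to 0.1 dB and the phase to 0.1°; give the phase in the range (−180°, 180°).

59.7 dB, 9.5°

At s = jω = j284:
zero (s+10): 10 + j284 → |·| = √(10²+284²) = √80756 ≈ 284.18, ∠ = arctan(284/10) ≈ 87.98°
zero (s+25): 25 + j284 → |·| = √(25²+284²) = √81281 ≈ 285.1, ∠ = arctan(284/25) ≈ 84.97°
pole (s+4): 4 + j284 → |·| = √(4²+284²) = √80672 ≈ 284.03, ∠ = arctan(284/4) ≈ 89.19°
pole (s+80): 80 + j284 → |·| = √(80²+284²) = √87056 ≈ 295.05, ∠ = arctan(284/80) ≈ 74.27°
|L| = 1000 · 81020 / 83803 ≈ 966.79
Gain = 20 log₁₀(966.79) ≈ 59.71 dB
∠L = 172.95° − 163.46° = 9.49°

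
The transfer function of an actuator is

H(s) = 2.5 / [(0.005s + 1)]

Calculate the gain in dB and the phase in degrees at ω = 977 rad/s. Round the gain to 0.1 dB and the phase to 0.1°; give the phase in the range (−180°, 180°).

-6.0 dB, -78.4°

At ω = 977 rad/s:
pole (1 + j977·0.005) = 1 + j4.885 → |·| ≈ 4.9863, ∠ ≈ 78.43°
|H| = 2.5 · 1 / (4.9863) ≈ 0.50137
Gain = 20 log₁₀(0.50137) ≈ -6.00 dB
∠H = (0°) − (78.43°) = -78.43°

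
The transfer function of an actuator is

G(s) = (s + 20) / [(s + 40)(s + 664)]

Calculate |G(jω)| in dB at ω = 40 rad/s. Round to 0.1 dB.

At s = jω = j40:
zero (s+20): 20 + j40 → |·| = √(20²+40²) = √2000 ≈ 44.721, ∠ = arctan(40/20) ≈ 63.43°
pole (s+40): 40 + j40 → |·| = √(40²+40²) = √3200 ≈ 56.569, ∠ = arctan(40/40) ≈ 45.00°
pole (s+664): 664 + j40 → |·| = √(664²+40²) = √442496 ≈ 665.2, ∠ = arctan(40/664) ≈ 3.45°
|G| = 1 · 44.721 / 37630 ≈ 0.0011884
Gain = 20 log₁₀(0.0011884) ≈ -58.50 dB

-58.5 dB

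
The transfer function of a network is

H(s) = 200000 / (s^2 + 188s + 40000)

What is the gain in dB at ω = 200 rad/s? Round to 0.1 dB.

At s = jω = j200:
quadratic: (j200)² + 188·j200 + 40000 = 0 + j37600 → |·| ≈ 37600, ∠ ≈ 90.00°
|H| = 200000 / 37600 ≈ 5.3191
Gain = 20 log₁₀(5.3191) ≈ 14.52 dB

14.5 dB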